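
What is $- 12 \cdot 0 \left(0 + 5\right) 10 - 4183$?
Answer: $-4183$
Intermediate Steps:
$- 12 \cdot 0 \left(0 + 5\right) 10 - 4183 = - 12 \cdot 0 \cdot 5 \cdot 10 - 4183 = \left(-12\right) 0 \cdot 10 - 4183 = 0 \cdot 10 - 4183 = 0 - 4183 = -4183$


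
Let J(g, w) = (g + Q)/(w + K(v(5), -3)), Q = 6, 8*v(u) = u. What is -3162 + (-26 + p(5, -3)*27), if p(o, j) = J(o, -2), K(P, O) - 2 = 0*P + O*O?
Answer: -3155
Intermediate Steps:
v(u) = u/8
K(P, O) = 2 + O**2 (K(P, O) = 2 + (0*P + O*O) = 2 + (0 + O**2) = 2 + O**2)
J(g, w) = (6 + g)/(11 + w) (J(g, w) = (g + 6)/(w + (2 + (-3)**2)) = (6 + g)/(w + (2 + 9)) = (6 + g)/(w + 11) = (6 + g)/(11 + w))
p(o, j) = 2/3 + o/9 (p(o, j) = (6 + o)/(11 - 2) = (6 + o)/9 = 2/3 + o/9)
-3162 + (-26 + p(5, -3)*27) = -3162 + (-26 + (2/3 + (1/9)*5)*27) = -3162 + (-26 + (2/3 + 5/9)*27) = -3162 + (-26 + (11/9)*27) = -3162 + (-26 + 33) = -3162 + 7 = -3155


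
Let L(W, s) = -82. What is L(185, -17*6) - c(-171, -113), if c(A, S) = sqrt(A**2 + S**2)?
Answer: -82 - sqrt(42010) ≈ -286.96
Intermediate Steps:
L(185, -17*6) - c(-171, -113) = -82 - sqrt((-171)**2 + (-113)**2) = -82 - sqrt(29241 + 12769) = -82 - sqrt(42010)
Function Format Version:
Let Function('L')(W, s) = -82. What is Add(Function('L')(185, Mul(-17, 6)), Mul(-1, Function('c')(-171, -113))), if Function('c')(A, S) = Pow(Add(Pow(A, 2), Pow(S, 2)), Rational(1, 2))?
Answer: Add(-82, Mul(-1, Pow(42010, Rational(1, 2)))) ≈ -286.96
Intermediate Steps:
Add(Function('L')(185, Mul(-17, 6)), Mul(-1, Function('c')(-171, -113))) = Add(-82, Mul(-1, Pow(Add(Pow(-171, 2), Pow(-113, 2)), Rational(1, 2)))) = Add(-82, Mul(-1, Pow(Add(29241, 12769), Rational(1, 2)))) = Add(-82, Mul(-1, Pow(42010, Rational(1, 2))))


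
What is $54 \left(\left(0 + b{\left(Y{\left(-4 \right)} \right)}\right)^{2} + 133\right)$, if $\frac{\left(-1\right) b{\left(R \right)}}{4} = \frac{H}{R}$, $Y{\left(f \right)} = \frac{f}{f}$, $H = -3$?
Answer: $14958$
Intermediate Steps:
$Y{\left(f \right)} = 1$
$b{\left(R \right)} = \frac{12}{R}$ ($b{\left(R \right)} = - 4 \left(- \frac{3}{R}\right) = \frac{12}{R}$)
$54 \left(\left(0 + b{\left(Y{\left(-4 \right)} \right)}\right)^{2} + 133\right) = 54 \left(\left(0 + \frac{12}{1}\right)^{2} + 133\right) = 54 \left(\left(0 + 12 \cdot 1\right)^{2} + 133\right) = 54 \left(\left(0 + 12\right)^{2} + 133\right) = 54 \left(12^{2} + 133\right) = 54 \left(144 + 133\right) = 54 \cdot 277 = 14958$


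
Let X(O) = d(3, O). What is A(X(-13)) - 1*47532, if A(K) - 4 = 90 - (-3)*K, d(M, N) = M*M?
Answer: -47411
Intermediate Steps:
d(M, N) = M**2
X(O) = 9 (X(O) = 3**2 = 9)
A(K) = 94 + 3*K (A(K) = 4 + (90 - (-3)*K) = 4 + (90 + 3*K) = 94 + 3*K)
A(X(-13)) - 1*47532 = (94 + 3*9) - 1*47532 = (94 + 27) - 47532 = 121 - 47532 = -47411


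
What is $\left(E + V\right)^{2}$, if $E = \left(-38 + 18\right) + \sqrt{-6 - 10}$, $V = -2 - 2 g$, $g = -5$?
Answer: $128 - 96 i \approx 128.0 - 96.0 i$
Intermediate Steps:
$V = 8$ ($V = -2 - -10 = -2 + 10 = 8$)
$E = -20 + 4 i$ ($E = -20 + \sqrt{-16} = -20 + 4 i \approx -20.0 + 4.0 i$)
$\left(E + V\right)^{2} = \left(\left(-20 + 4 i\right) + 8\right)^{2} = \left(-12 + 4 i\right)^{2}$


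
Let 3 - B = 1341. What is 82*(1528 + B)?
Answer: 15580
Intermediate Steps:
B = -1338 (B = 3 - 1*1341 = 3 - 1341 = -1338)
82*(1528 + B) = 82*(1528 - 1338) = 82*190 = 15580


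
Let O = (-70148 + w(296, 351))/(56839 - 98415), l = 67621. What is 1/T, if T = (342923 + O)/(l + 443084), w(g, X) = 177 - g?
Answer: 4246614216/2851487383 ≈ 1.4893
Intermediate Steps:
O = 70267/41576 (O = (-70148 + (177 - 1*296))/(56839 - 98415) = (-70148 + (177 - 296))/(-41576) = (-70148 - 119)*(-1/41576) = -70267*(-1/41576) = 70267/41576 ≈ 1.6901)
T = 2851487383/4246614216 (T = (342923 + 70267/41576)/(67621 + 443084) = (14257436915/41576)/510705 = (14257436915/41576)*(1/510705) = 2851487383/4246614216 ≈ 0.67147)
1/T = 1/(2851487383/4246614216) = 4246614216/2851487383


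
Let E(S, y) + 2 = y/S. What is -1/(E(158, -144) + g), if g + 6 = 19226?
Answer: -79/1518150 ≈ -5.2037e-5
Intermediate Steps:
g = 19220 (g = -6 + 19226 = 19220)
E(S, y) = -2 + y/S
-1/(E(158, -144) + g) = -1/((-2 - 144/158) + 19220) = -1/((-2 - 144*1/158) + 19220) = -1/((-2 - 72/79) + 19220) = -1/(-230/79 + 19220) = -1/1518150/79 = -1*79/1518150 = -79/1518150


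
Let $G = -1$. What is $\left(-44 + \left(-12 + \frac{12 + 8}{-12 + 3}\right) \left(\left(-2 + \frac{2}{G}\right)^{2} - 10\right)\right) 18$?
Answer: $-2328$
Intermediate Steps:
$\left(-44 + \left(-12 + \frac{12 + 8}{-12 + 3}\right) \left(\left(-2 + \frac{2}{G}\right)^{2} - 10\right)\right) 18 = \left(-44 + \left(-12 + \frac{12 + 8}{-12 + 3}\right) \left(\left(-2 + \frac{2}{-1}\right)^{2} - 10\right)\right) 18 = \left(-44 + \left(-12 + \frac{20}{-9}\right) \left(\left(-2 + 2 \left(-1\right)\right)^{2} - 10\right)\right) 18 = \left(-44 + \left(-12 + 20 \left(- \frac{1}{9}\right)\right) \left(\left(-2 - 2\right)^{2} - 10\right)\right) 18 = \left(-44 + \left(-12 - \frac{20}{9}\right) \left(\left(-4\right)^{2} - 10\right)\right) 18 = \left(-44 - \frac{128 \left(16 - 10\right)}{9}\right) 18 = \left(-44 - \frac{256}{3}\right) 18 = \left(- \frac{388}{3}\right) 18 = -2328$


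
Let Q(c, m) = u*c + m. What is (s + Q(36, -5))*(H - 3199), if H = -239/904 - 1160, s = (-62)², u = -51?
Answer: -7893372325/904 ≈ -8.7316e+6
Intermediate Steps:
s = 3844
H = -1048879/904 (H = -239*1/904 - 1160 = -239/904 - 1160 = -1048879/904 ≈ -1160.3)
Q(c, m) = m - 51*c (Q(c, m) = -51*c + m = m - 51*c)
(s + Q(36, -5))*(H - 3199) = (3844 + (-5 - 51*36))*(-1048879/904 - 3199) = (3844 + (-5 - 1836))*(-3940775/904) = (3844 - 1841)*(-3940775/904) = 2003*(-3940775/904) = -7893372325/904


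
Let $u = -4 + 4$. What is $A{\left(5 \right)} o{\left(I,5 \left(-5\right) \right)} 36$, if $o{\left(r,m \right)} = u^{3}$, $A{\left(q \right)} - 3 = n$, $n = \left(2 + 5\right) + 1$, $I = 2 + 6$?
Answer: $0$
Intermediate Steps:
$I = 8$
$u = 0$
$n = 8$ ($n = 7 + 1 = 8$)
$A{\left(q \right)} = 11$ ($A{\left(q \right)} = 3 + 8 = 11$)
$o{\left(r,m \right)} = 0$ ($o{\left(r,m \right)} = 0^{3} = 0$)
$A{\left(5 \right)} o{\left(I,5 \left(-5\right) \right)} 36 = 11 \cdot 0 \cdot 36 = 0 \cdot 36 = 0$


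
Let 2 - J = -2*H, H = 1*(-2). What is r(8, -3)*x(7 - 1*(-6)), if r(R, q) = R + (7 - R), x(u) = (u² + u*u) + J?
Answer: 2352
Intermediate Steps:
H = -2
J = -2 (J = 2 - (-2)*(-2) = 2 - 1*4 = 2 - 4 = -2)
x(u) = -2 + 2*u² (x(u) = (u² + u*u) - 2 = (u² + u²) - 2 = 2*u² - 2 = -2 + 2*u²)
r(R, q) = 7
r(8, -3)*x(7 - 1*(-6)) = 7*(-2 + 2*(7 - 1*(-6))²) = 7*(-2 + 2*(7 + 6)²) = 7*(-2 + 2*13²) = 7*(-2 + 2*169) = 7*(-2 + 338) = 7*336 = 2352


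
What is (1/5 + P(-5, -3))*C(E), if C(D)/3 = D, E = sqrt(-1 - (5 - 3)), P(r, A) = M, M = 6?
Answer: 93*I*sqrt(3)/5 ≈ 32.216*I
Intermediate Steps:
P(r, A) = 6
E = I*sqrt(3) (E = sqrt(-1 - 1*2) = sqrt(-1 - 2) = sqrt(-3) = I*sqrt(3) ≈ 1.732*I)
C(D) = 3*D
(1/5 + P(-5, -3))*C(E) = (1/5 + 6)*(3*(I*sqrt(3))) = (1/5 + 6)*(3*I*sqrt(3)) = 31*(3*I*sqrt(3))/5 = 93*I*sqrt(3)/5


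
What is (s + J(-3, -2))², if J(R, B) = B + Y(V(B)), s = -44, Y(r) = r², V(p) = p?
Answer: 1764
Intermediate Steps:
J(R, B) = B + B²
(s + J(-3, -2))² = (-44 - 2*(1 - 2))² = (-44 - 2*(-1))² = (-44 + 2)² = (-42)² = 1764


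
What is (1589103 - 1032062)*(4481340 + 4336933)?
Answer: 4912139610193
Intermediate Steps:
(1589103 - 1032062)*(4481340 + 4336933) = 557041*8818273 = 4912139610193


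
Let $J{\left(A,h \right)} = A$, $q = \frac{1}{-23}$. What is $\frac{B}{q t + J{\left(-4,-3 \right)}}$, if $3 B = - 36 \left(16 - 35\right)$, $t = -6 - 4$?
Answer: $- \frac{2622}{41} \approx -63.951$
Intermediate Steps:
$q = - \frac{1}{23} \approx -0.043478$
$t = -10$ ($t = -6 - 4 = -10$)
$B = 228$ ($B = \frac{\left(-36\right) \left(16 - 35\right)}{3} = \frac{\left(-36\right) \left(-19\right)}{3} = \frac{1}{3} \cdot 684 = 228$)
$\frac{B}{q t + J{\left(-4,-3 \right)}} = \frac{228}{\left(- \frac{1}{23}\right) \left(-10\right) - 4} = \frac{228}{\frac{10}{23} - 4} = \frac{228}{- \frac{82}{23}} = 228 \left(- \frac{23}{82}\right) = - \frac{2622}{41}$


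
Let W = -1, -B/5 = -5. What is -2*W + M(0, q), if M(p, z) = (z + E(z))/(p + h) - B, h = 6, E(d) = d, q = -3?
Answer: -24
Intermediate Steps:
B = 25 (B = -5*(-5) = 25)
M(p, z) = -25 + 2*z/(6 + p) (M(p, z) = (z + z)/(p + 6) - 1*25 = (2*z)/(6 + p) - 25 = 2*z/(6 + p) - 25 = -25 + 2*z/(6 + p))
-2*W + M(0, q) = -2*(-1) + (-150 - 25*0 + 2*(-3))/(6 + 0) = 2 + (-150 + 0 - 6)/6 = 2 + (⅙)*(-156) = 2 - 26 = -24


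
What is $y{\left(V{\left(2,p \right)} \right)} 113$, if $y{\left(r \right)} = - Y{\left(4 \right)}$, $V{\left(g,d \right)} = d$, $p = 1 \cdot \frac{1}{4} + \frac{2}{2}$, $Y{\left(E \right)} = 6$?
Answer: $-678$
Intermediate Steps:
$p = \frac{5}{4}$ ($p = 1 \cdot \frac{1}{4} + 2 \cdot \frac{1}{2} = \frac{1}{4} + 1 = \frac{5}{4} \approx 1.25$)
$y{\left(r \right)} = -6$ ($y{\left(r \right)} = \left(-1\right) 6 = -6$)
$y{\left(V{\left(2,p \right)} \right)} 113 = \left(-6\right) 113 = -678$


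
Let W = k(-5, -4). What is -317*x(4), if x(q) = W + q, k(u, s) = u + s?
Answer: 1585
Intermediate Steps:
k(u, s) = s + u
W = -9 (W = -4 - 5 = -9)
x(q) = -9 + q
-317*x(4) = -317*(-9 + 4) = -317*(-5) = 1585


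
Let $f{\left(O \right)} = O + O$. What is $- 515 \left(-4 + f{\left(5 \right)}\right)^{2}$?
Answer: $-18540$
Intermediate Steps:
$f{\left(O \right)} = 2 O$
$- 515 \left(-4 + f{\left(5 \right)}\right)^{2} = - 515 \left(-4 + 2 \cdot 5\right)^{2} = - 515 \left(-4 + 10\right)^{2} = - 515 \cdot 6^{2} = \left(-515\right) 36 = -18540$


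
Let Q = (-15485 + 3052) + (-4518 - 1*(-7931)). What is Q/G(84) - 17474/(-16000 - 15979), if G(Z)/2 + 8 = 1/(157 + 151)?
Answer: 44464427782/78764277 ≈ 564.53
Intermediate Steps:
G(Z) = -2463/154 (G(Z) = -16 + 2/(157 + 151) = -16 + 2/308 = -16 + 2*(1/308) = -16 + 1/154 = -2463/154)
Q = -9020 (Q = -12433 + (-4518 + 7931) = -12433 + 3413 = -9020)
Q/G(84) - 17474/(-16000 - 15979) = -9020/(-2463/154) - 17474/(-16000 - 15979) = -9020*(-154/2463) - 17474/(-31979) = 1389080/2463 - 17474*(-1/31979) = 1389080/2463 + 17474/31979 = 44464427782/78764277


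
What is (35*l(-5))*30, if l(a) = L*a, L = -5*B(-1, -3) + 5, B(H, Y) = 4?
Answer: 78750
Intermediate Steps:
L = -15 (L = -5*4 + 5 = -20 + 5 = -15)
l(a) = -15*a
(35*l(-5))*30 = (35*(-15*(-5)))*30 = (35*75)*30 = 2625*30 = 78750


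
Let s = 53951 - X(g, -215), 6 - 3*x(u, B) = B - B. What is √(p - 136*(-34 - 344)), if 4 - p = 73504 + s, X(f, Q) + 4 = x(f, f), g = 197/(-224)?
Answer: I*√76045 ≈ 275.76*I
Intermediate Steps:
x(u, B) = 2 (x(u, B) = 2 - (B - B)/3 = 2 - ⅓*0 = 2 + 0 = 2)
g = -197/224 (g = 197*(-1/224) = -197/224 ≈ -0.87946)
X(f, Q) = -2 (X(f, Q) = -4 + 2 = -2)
s = 53953 (s = 53951 - 1*(-2) = 53951 + 2 = 53953)
p = -127453 (p = 4 - (73504 + 53953) = 4 - 1*127457 = 4 - 127457 = -127453)
√(p - 136*(-34 - 344)) = √(-127453 - 136*(-34 - 344)) = √(-127453 - 136*(-378)) = √(-127453 + 51408) = √(-76045) = I*√76045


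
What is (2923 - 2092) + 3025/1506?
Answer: 1254511/1506 ≈ 833.01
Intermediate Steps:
(2923 - 2092) + 3025/1506 = 831 + 3025*(1/1506) = 831 + 3025/1506 = 1254511/1506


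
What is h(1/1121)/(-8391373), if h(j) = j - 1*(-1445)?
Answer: -1619846/9406729133 ≈ -0.00017220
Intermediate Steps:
h(j) = 1445 + j (h(j) = j + 1445 = 1445 + j)
h(1/1121)/(-8391373) = (1445 + 1/1121)/(-8391373) = (1445 + 1/1121)*(-1/8391373) = (1619846/1121)*(-1/8391373) = -1619846/9406729133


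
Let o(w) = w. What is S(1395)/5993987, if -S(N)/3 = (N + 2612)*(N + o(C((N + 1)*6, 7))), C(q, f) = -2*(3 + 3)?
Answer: -16625043/5993987 ≈ -2.7736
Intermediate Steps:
C(q, f) = -12 (C(q, f) = -2*6 = -12)
S(N) = -3*(-12 + N)*(2612 + N) (S(N) = -3*(N + 2612)*(N - 12) = -3*(2612 + N)*(-12 + N) = -3*(-12 + N)*(2612 + N))
S(1395)/5993987 = (94032 - 7800*1395 - 3*1395**2)/5993987 = (94032 - 10881000 - 3*1946025)*(1/5993987) = (94032 - 10881000 - 5838075)*(1/5993987) = -16625043*1/5993987 = -16625043/5993987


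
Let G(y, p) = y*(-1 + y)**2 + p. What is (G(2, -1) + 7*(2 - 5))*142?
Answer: -2840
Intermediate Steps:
G(y, p) = p + y*(-1 + y)**2
(G(2, -1) + 7*(2 - 5))*142 = ((-1 + 2*(-1 + 2)**2) + 7*(2 - 5))*142 = ((-1 + 2*1**2) + 7*(-3))*142 = ((-1 + 2*1) - 21)*142 = ((-1 + 2) - 21)*142 = (1 - 21)*142 = -20*142 = -2840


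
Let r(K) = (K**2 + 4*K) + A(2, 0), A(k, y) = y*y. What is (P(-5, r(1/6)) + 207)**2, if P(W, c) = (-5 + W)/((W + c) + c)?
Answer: 7436529/169 ≈ 44003.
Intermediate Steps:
A(k, y) = y**2
r(K) = K**2 + 4*K (r(K) = (K**2 + 4*K) + 0**2 = (K**2 + 4*K) + 0 = K**2 + 4*K)
P(W, c) = (-5 + W)/(W + 2*c)
(P(-5, r(1/6)) + 207)**2 = ((-5 - 5)/(-5 + 2*((4 + 1/6)/6)) + 207)**2 = (-10/(-5 + 2*((4 + 1/6)/6)) + 207)**2 = (-10/(-5 + 2*((1/6)*(25/6))) + 207)**2 = (-10/(-5 + 2*(25/36)) + 207)**2 = (-10/(-5 + 25/18) + 207)**2 = (-10/(-65/18) + 207)**2 = (-18/65*(-10) + 207)**2 = (36/13 + 207)**2 = (2727/13)**2 = 7436529/169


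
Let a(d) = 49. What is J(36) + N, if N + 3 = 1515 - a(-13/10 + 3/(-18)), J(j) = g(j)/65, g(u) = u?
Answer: 95131/65 ≈ 1463.6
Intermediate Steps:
J(j) = j/65
N = 1463 (N = -3 + (1515 - 1*49) = -3 + (1515 - 49) = -3 + 1466 = 1463)
J(36) + N = (1/65)*36 + 1463 = 36/65 + 1463 = 95131/65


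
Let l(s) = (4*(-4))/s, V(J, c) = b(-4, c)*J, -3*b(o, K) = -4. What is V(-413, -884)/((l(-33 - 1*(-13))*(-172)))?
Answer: 2065/516 ≈ 4.0019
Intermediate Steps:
b(o, K) = 4/3 (b(o, K) = -1/3*(-4) = 4/3)
V(J, c) = 4*J/3
l(s) = -16/s
V(-413, -884)/((l(-33 - 1*(-13))*(-172))) = ((4/3)*(-413))/((-16/(-33 - 1*(-13))*(-172))) = -1652/(3*(-16/(-33 + 13)*(-172))) = -1652/(3*(-16/(-20)*(-172))) = -1652/(3*(-16*(-1/20)*(-172))) = -1652/(3*((4/5)*(-172))) = -1652/(3*(-688/5)) = -1652/3*(-5/688) = 2065/516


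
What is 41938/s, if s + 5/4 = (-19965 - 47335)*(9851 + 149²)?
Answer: -167752/8628398405 ≈ -1.9442e-5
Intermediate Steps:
s = -8628398405/4 (s = -5/4 + (-19965 - 47335)*(9851 + 149²) = -5/4 - 67300*(9851 + 22201) = -5/4 - 67300*32052 = -5/4 - 2157099600 = -8628398405/4 ≈ -2.1571e+9)
41938/s = 41938/(-8628398405/4) = 41938*(-4/8628398405) = -167752/8628398405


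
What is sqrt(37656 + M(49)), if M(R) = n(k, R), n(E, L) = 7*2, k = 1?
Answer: sqrt(37670) ≈ 194.09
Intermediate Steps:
n(E, L) = 14
M(R) = 14
sqrt(37656 + M(49)) = sqrt(37656 + 14) = sqrt(37670)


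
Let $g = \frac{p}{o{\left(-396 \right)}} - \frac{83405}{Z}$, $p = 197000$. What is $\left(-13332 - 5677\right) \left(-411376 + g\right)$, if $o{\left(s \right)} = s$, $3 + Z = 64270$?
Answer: $\frac{7116224568458411}{908919} \approx 7.8293 \cdot 10^{9}$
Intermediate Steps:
$Z = 64267$ ($Z = -3 + 64270 = 64267$)
$g = - \frac{453343835}{908919}$ ($g = \frac{197000}{-396} - \frac{83405}{64267} = 197000 \left(- \frac{1}{396}\right) - \frac{11915}{9181} = - \frac{49250}{99} - \frac{11915}{9181} = - \frac{453343835}{908919} \approx -498.77$)
$\left(-13332 - 5677\right) \left(-411376 + g\right) = \left(-13332 - 5677\right) \left(-411376 - \frac{453343835}{908919}\right) = \left(-19009\right) \left(- \frac{374360806379}{908919}\right) = \frac{7116224568458411}{908919}$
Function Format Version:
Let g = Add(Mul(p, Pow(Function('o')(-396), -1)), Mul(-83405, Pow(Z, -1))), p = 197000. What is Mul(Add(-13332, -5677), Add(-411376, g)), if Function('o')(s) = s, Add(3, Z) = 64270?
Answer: Rational(7116224568458411, 908919) ≈ 7.8293e+9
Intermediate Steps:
Z = 64267 (Z = Add(-3, 64270) = 64267)
g = Rational(-453343835, 908919) (g = Add(Mul(197000, Pow(-396, -1)), Mul(-83405, Pow(64267, -1))) = Add(Mul(197000, Rational(-1, 396)), Mul(-83405, Rational(1, 64267))) = Add(Rational(-49250, 99), Rational(-11915, 9181)) = Rational(-453343835, 908919) ≈ -498.77)
Mul(Add(-13332, -5677), Add(-411376, g)) = Mul(Add(-13332, -5677), Add(-411376, Rational(-453343835, 908919))) = Mul(-19009, Rational(-374360806379, 908919)) = Rational(7116224568458411, 908919)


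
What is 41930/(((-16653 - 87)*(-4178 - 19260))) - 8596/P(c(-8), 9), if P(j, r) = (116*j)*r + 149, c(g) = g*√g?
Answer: 7*(-48180751085*I + 10005696*√2)/(39235212*(149*I + 16704*√2)) ≈ -0.0021882 - 0.36387*I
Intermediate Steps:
c(g) = g^(3/2)
P(j, r) = 149 + 116*j*r (P(j, r) = 116*j*r + 149 = 149 + 116*j*r)
41930/(((-16653 - 87)*(-4178 - 19260))) - 8596/P(c(-8), 9) = 41930/(((-16653 - 87)*(-4178 - 19260))) - 8596/(149 + 116*(-8)^(3/2)*9) = 41930/((-16740*(-23438))) - 8596/(149 + 116*(-16*I*√2)*9) = 41930/392352120 - 8596/(149 - 16704*I*√2) = 41930*(1/392352120) - 8596/(149 - 16704*I*√2) = 4193/39235212 - 8596/(149 - 16704*I*√2)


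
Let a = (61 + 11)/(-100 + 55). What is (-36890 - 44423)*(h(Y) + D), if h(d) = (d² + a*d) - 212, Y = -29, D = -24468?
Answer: 9673238419/5 ≈ 1.9346e+9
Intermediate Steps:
a = -8/5 (a = 72/(-45) = 72*(-1/45) = -8/5 ≈ -1.6000)
h(d) = -212 + d² - 8*d/5 (h(d) = (d² - 8*d/5) - 212 = -212 + d² - 8*d/5)
(-36890 - 44423)*(h(Y) + D) = (-36890 - 44423)*((-212 + (-29)² - 8/5*(-29)) - 24468) = -81313*((-212 + 841 + 232/5) - 24468) = -81313*(3377/5 - 24468) = -81313*(-118963/5) = 9673238419/5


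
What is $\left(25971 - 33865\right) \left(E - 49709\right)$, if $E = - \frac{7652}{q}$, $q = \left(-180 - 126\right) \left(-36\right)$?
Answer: $\frac{540346269553}{1377} \approx 3.9241 \cdot 10^{8}$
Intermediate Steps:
$q = 11016$ ($q = \left(-306\right) \left(-36\right) = 11016$)
$E = - \frac{1913}{2754}$ ($E = - \frac{7652}{11016} = \left(-7652\right) \frac{1}{11016} = - \frac{1913}{2754} \approx -0.69463$)
$\left(25971 - 33865\right) \left(E - 49709\right) = \left(25971 - 33865\right) \left(- \frac{1913}{2754} - 49709\right) = \left(-7894\right) \left(- \frac{136900499}{2754}\right) = \frac{540346269553}{1377}$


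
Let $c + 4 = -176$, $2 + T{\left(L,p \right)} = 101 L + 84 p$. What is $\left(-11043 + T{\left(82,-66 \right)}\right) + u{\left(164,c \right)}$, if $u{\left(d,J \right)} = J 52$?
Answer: $-17667$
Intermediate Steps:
$T{\left(L,p \right)} = -2 + 84 p + 101 L$ ($T{\left(L,p \right)} = -2 + \left(101 L + 84 p\right) = -2 + \left(84 p + 101 L\right) = -2 + 84 p + 101 L$)
$c = -180$ ($c = -4 - 176 = -180$)
$u{\left(d,J \right)} = 52 J$
$\left(-11043 + T{\left(82,-66 \right)}\right) + u{\left(164,c \right)} = \left(-11043 + \left(-2 + 84 \left(-66\right) + 101 \cdot 82\right)\right) + 52 \left(-180\right) = \left(-11043 - -2736\right) - 9360 = \left(-11043 + 2736\right) - 9360 = -8307 - 9360 = -17667$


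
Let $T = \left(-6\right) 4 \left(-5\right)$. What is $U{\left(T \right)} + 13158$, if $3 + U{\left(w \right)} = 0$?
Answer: $13155$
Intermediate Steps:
$T = 120$ ($T = \left(-24\right) \left(-5\right) = 120$)
$U{\left(w \right)} = -3$ ($U{\left(w \right)} = -3 + 0 = -3$)
$U{\left(T \right)} + 13158 = -3 + 13158 = 13155$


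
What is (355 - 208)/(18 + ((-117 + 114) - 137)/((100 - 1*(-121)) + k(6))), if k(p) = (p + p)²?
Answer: 10731/1286 ≈ 8.3445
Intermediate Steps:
k(p) = 4*p² (k(p) = (2*p)² = 4*p²)
(355 - 208)/(18 + ((-117 + 114) - 137)/((100 - 1*(-121)) + k(6))) = (355 - 208)/(18 + ((-117 + 114) - 137)/((100 - 1*(-121)) + 4*6²)) = 147/(18 + (-3 - 137)/((100 + 121) + 4*36)) = 147/(18 - 140/(221 + 144)) = 147/(18 - 140/365) = 147/(18 - 140*1/365) = 147/(18 - 28/73) = 147/(1286/73) = 147*(73/1286) = 10731/1286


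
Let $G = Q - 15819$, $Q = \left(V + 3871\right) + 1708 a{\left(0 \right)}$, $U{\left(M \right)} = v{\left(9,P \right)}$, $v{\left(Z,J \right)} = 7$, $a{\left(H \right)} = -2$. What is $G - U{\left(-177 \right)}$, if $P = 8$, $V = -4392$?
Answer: $-19763$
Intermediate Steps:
$U{\left(M \right)} = 7$
$Q = -3937$ ($Q = \left(-4392 + 3871\right) + 1708 \left(-2\right) = -521 - 3416 = -3937$)
$G = -19756$ ($G = -3937 - 15819 = -19756$)
$G - U{\left(-177 \right)} = -19756 - 7 = -19763$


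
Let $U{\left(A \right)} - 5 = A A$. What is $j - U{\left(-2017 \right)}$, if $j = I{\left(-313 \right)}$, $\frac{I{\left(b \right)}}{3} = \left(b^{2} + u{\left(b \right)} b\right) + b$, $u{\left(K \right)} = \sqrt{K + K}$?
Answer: $-3775326 - 939 i \sqrt{626} \approx -3.7753 \cdot 10^{6} - 23494.0 i$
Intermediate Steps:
$u{\left(K \right)} = \sqrt{2} \sqrt{K}$ ($u{\left(K \right)} = \sqrt{2 K} = \sqrt{2} \sqrt{K}$)
$U{\left(A \right)} = 5 + A^{2}$ ($U{\left(A \right)} = 5 + A A = 5 + A^{2}$)
$I{\left(b \right)} = 3 b + 3 b^{2} + 3 \sqrt{2} b^{\frac{3}{2}}$ ($I{\left(b \right)} = 3 \left(\left(b^{2} + \sqrt{2} \sqrt{b} b\right) + b\right) = 3 \left(\left(b^{2} + \sqrt{2} b^{\frac{3}{2}}\right) + b\right) = 3 \left(b + b^{2} + \sqrt{2} b^{\frac{3}{2}}\right) = 3 b + 3 b^{2} + 3 \sqrt{2} b^{\frac{3}{2}}$)
$j = 292968 - 939 i \sqrt{626}$ ($j = 3 \left(-313\right) \left(1 - 313 + \sqrt{2} \sqrt{-313}\right) = 3 \left(-313\right) \left(1 - 313 + \sqrt{2} i \sqrt{313}\right) = 3 \left(-313\right) \left(1 - 313 + i \sqrt{626}\right) = 3 \left(-313\right) \left(-312 + i \sqrt{626}\right) = 292968 - 939 i \sqrt{626} \approx 2.9297 \cdot 10^{5} - 23494.0 i$)
$j - U{\left(-2017 \right)} = \left(292968 - 939 i \sqrt{626}\right) - \left(5 + \left(-2017\right)^{2}\right) = \left(292968 - 939 i \sqrt{626}\right) - \left(5 + 4068289\right) = \left(292968 - 939 i \sqrt{626}\right) - 4068294 = -3775326 - 939 i \sqrt{626}$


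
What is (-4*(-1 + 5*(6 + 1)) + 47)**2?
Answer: 7921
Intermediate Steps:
(-4*(-1 + 5*(6 + 1)) + 47)**2 = (-4*(-1 + 5*7) + 47)**2 = (-4*(-1 + 35) + 47)**2 = (-4*34 + 47)**2 = (-136 + 47)**2 = (-89)**2 = 7921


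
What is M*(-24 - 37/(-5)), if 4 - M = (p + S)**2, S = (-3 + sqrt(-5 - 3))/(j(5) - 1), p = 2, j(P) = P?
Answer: -3901/80 + 83*I*sqrt(2)/4 ≈ -48.763 + 29.345*I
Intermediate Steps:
S = -3/4 + I*sqrt(2)/2 (S = (-3 + sqrt(-5 - 3))/(5 - 1) = (-3 + sqrt(-8))/4 = (-3 + 2*I*sqrt(2))*(1/4) = -3/4 + I*sqrt(2)/2 ≈ -0.75 + 0.70711*I)
M = 4 - (5/4 + I*sqrt(2)/2)**2 (M = 4 - (2 + (-3/4 + I*sqrt(2)/2))**2 = 4 - (5/4 + I*sqrt(2)/2)**2 ≈ 2.9375 - 1.7678*I)
M*(-24 - 37/(-5)) = (47/16 - 5*I*sqrt(2)/4)*(-24 - 37/(-5)) = (47/16 - 5*I*sqrt(2)/4)*(-24 - 37*(-1/5)) = (47/16 - 5*I*sqrt(2)/4)*(-24 + 37/5) = (47/16 - 5*I*sqrt(2)/4)*(-83/5) = -3901/80 + 83*I*sqrt(2)/4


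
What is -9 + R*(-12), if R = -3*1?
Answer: 27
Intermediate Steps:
R = -3
-9 + R*(-12) = -9 - 3*(-12) = -9 + 36 = 27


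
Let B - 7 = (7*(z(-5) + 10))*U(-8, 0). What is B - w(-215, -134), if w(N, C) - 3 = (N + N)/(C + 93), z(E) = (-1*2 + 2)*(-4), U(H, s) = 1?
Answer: 2604/41 ≈ 63.512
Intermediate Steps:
z(E) = 0 (z(E) = (-2 + 2)*(-4) = 0*(-4) = 0)
w(N, C) = 3 + 2*N/(93 + C) (w(N, C) = 3 + (N + N)/(C + 93) = 3 + (2*N)/(93 + C) = 3 + 2*N/(93 + C))
B = 77 (B = 7 + (7*(0 + 10))*1 = 7 + (7*10)*1 = 7 + 70*1 = 7 + 70 = 77)
B - w(-215, -134) = 77 - (279 + 2*(-215) + 3*(-134))/(93 - 134) = 77 - (279 - 430 - 402)/(-41) = 77 - (-1)*(-553)/41 = 77 - 1*553/41 = 77 - 553/41 = 2604/41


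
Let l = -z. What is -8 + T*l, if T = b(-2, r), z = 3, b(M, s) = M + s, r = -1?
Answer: 1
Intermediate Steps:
T = -3 (T = -2 - 1 = -3)
l = -3 (l = -1*3 = -3)
-8 + T*l = -8 - 3*(-3) = -8 + 9 = 1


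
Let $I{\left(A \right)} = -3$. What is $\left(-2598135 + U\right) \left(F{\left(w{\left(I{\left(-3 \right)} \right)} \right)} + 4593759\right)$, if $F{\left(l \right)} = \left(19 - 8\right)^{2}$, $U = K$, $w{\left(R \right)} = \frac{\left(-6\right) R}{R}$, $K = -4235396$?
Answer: $-31392421390280$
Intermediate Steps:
$w{\left(R \right)} = -6$
$U = -4235396$
$F{\left(l \right)} = 121$ ($F{\left(l \right)} = 11^{2} = 121$)
$\left(-2598135 + U\right) \left(F{\left(w{\left(I{\left(-3 \right)} \right)} \right)} + 4593759\right) = \left(-2598135 - 4235396\right) \left(121 + 4593759\right) = \left(-6833531\right) 4593880 = -31392421390280$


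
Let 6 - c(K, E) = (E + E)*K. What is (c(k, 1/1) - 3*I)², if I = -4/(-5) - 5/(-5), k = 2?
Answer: 289/25 ≈ 11.560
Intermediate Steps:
c(K, E) = 6 - 2*E*K (c(K, E) = 6 - (E + E)*K = 6 - 2*E*K)
I = 9/5 (I = -4*(-⅕) - 5*(-⅕) = ⅘ + 1 = 9/5 ≈ 1.8000)
(c(k, 1/1) - 3*I)² = ((6 - 2*2/1) - 3*9/5)² = ((6 - 2*1*2) - 27/5)² = ((6 - 4) - 27/5)² = (2 - 27/5)² = (-17/5)² = 289/25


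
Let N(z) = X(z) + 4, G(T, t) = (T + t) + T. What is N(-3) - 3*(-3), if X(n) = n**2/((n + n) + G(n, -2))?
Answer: 173/14 ≈ 12.357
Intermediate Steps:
G(T, t) = t + 2*T
X(n) = n**2/(-2 + 4*n) (X(n) = n**2/((n + n) + (-2 + 2*n)) = n**2/(2*n + (-2 + 2*n)) = n**2/(-2 + 4*n))
N(z) = 4 + z**2/(2*(-1 + 2*z)) (N(z) = z**2/(2*(-1 + 2*z)) + 4 = 4 + z**2/(2*(-1 + 2*z)))
N(-3) - 3*(-3) = (-8 + (-3)**2 + 16*(-3))/(2*(-1 + 2*(-3))) - 3*(-3) = (-8 + 9 - 48)/(2*(-1 - 6)) + 9 = (1/2)*(-47)/(-7) + 9 = (1/2)*(-1/7)*(-47) + 9 = 47/14 + 9 = 173/14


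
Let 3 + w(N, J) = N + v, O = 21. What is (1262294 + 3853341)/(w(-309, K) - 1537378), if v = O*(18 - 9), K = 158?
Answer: -730805/219643 ≈ -3.3272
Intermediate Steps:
v = 189 (v = 21*(18 - 9) = 21*9 = 189)
w(N, J) = 186 + N (w(N, J) = -3 + (N + 189) = -3 + (189 + N) = 186 + N)
(1262294 + 3853341)/(w(-309, K) - 1537378) = (1262294 + 3853341)/((186 - 309) - 1537378) = 5115635/(-123 - 1537378) = 5115635/(-1537501) = 5115635*(-1/1537501) = -730805/219643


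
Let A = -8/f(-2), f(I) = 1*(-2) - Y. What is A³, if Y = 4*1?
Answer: 64/27 ≈ 2.3704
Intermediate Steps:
Y = 4
f(I) = -6 (f(I) = 1*(-2) - 1*4 = -2 - 4 = -6)
A = 4/3 (A = -8/(-6) = -8*(-⅙) = 4/3 ≈ 1.3333)
A³ = (4/3)³ = 64/27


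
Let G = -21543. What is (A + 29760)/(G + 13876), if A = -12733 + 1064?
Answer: -18091/7667 ≈ -2.3596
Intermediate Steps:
A = -11669
(A + 29760)/(G + 13876) = (-11669 + 29760)/(-21543 + 13876) = 18091/(-7667) = 18091*(-1/7667) = -18091/7667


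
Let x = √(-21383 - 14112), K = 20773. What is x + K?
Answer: 20773 + I*√35495 ≈ 20773.0 + 188.4*I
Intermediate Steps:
x = I*√35495 (x = √(-35495) = I*√35495 ≈ 188.4*I)
x + K = I*√35495 + 20773 = 20773 + I*√35495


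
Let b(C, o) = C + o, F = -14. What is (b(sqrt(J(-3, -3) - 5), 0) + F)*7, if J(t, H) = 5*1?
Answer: -98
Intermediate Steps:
J(t, H) = 5
(b(sqrt(J(-3, -3) - 5), 0) + F)*7 = ((sqrt(5 - 5) + 0) - 14)*7 = ((sqrt(0) + 0) - 14)*7 = ((0 + 0) - 14)*7 = (0 - 14)*7 = -14*7 = -98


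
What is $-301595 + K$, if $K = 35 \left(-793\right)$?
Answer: $-329350$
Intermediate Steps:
$K = -27755$
$-301595 + K = -301595 - 27755 = -329350$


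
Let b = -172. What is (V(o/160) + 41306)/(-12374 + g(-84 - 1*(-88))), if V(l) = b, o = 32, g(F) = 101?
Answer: -41134/12273 ≈ -3.3516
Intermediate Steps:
V(l) = -172
(V(o/160) + 41306)/(-12374 + g(-84 - 1*(-88))) = (-172 + 41306)/(-12374 + 101) = 41134/(-12273) = 41134*(-1/12273) = -41134/12273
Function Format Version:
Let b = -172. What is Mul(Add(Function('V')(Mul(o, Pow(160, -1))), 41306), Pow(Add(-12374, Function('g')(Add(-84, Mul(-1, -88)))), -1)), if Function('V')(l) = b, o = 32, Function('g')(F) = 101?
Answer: Rational(-41134, 12273) ≈ -3.3516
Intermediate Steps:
Function('V')(l) = -172
Mul(Add(Function('V')(Mul(o, Pow(160, -1))), 41306), Pow(Add(-12374, Function('g')(Add(-84, Mul(-1, -88)))), -1)) = Mul(Add(-172, 41306), Pow(Add(-12374, 101), -1)) = Mul(41134, Pow(-12273, -1)) = Mul(41134, Rational(-1, 12273)) = Rational(-41134, 12273)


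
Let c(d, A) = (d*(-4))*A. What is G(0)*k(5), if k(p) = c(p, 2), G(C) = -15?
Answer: 600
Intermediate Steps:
c(d, A) = -4*A*d (c(d, A) = (-4*d)*A = -4*A*d)
k(p) = -8*p (k(p) = -4*2*p = -8*p)
G(0)*k(5) = -(-120)*5 = -15*(-40) = 600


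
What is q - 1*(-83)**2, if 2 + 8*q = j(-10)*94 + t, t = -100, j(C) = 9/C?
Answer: -276493/40 ≈ -6912.3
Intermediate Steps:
q = -933/40 (q = -1/4 + ((9/(-10))*94 - 100)/8 = -1/4 + ((9*(-1/10))*94 - 100)/8 = -1/4 + (-9/10*94 - 100)/8 = -1/4 + (-423/5 - 100)/8 = -1/4 + (1/8)*(-923/5) = -1/4 - 923/40 = -933/40 ≈ -23.325)
q - 1*(-83)**2 = -933/40 - 1*(-83)**2 = -933/40 - 1*6889 = -933/40 - 6889 = -276493/40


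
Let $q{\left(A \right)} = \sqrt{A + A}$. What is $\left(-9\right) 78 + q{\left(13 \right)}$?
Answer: $-702 + \sqrt{26} \approx -696.9$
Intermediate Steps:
$q{\left(A \right)} = \sqrt{2} \sqrt{A}$ ($q{\left(A \right)} = \sqrt{2 A} = \sqrt{2} \sqrt{A}$)
$\left(-9\right) 78 + q{\left(13 \right)} = \left(-9\right) 78 + \sqrt{2} \sqrt{13} = -702 + \sqrt{26}$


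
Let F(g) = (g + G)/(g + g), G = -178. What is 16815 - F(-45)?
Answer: 1513127/90 ≈ 16813.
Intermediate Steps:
F(g) = (-178 + g)/(2*g) (F(g) = (g - 178)/(g + g) = (-178 + g)/((2*g)) = (-178 + g)*(1/(2*g)) = (-178 + g)/(2*g))
16815 - F(-45) = 16815 - (-178 - 45)/(2*(-45)) = 16815 - (-1)*(-223)/(2*45) = 16815 - 1*223/90 = 16815 - 223/90 = 1513127/90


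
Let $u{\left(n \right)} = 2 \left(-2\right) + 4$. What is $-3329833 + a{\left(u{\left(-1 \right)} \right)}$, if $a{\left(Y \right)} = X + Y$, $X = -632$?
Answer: $-3330465$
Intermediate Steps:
$u{\left(n \right)} = 0$ ($u{\left(n \right)} = -4 + 4 = 0$)
$a{\left(Y \right)} = -632 + Y$
$-3329833 + a{\left(u{\left(-1 \right)} \right)} = -3329833 + \left(-632 + 0\right) = -3329833 - 632 = -3330465$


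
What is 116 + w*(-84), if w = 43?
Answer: -3496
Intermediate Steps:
116 + w*(-84) = 116 + 43*(-84) = 116 - 3612 = -3496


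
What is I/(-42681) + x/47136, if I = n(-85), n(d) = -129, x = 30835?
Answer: 440716393/670603872 ≈ 0.65719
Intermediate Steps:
I = -129
I/(-42681) + x/47136 = -129/(-42681) + 30835/47136 = -129*(-1/42681) + 30835*(1/47136) = 43/14227 + 30835/47136 = 440716393/670603872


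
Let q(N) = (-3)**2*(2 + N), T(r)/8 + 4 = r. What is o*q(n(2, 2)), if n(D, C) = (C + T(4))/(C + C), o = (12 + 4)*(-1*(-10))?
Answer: 3600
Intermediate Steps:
T(r) = -32 + 8*r
o = 160 (o = 16*10 = 160)
n(D, C) = 1/2 (n(D, C) = (C + (-32 + 8*4))/(C + C) = (C + (-32 + 32))/((2*C)) = (C + 0)*(1/(2*C)) = C*(1/(2*C)) = 1/2)
q(N) = 18 + 9*N (q(N) = 9*(2 + N) = 18 + 9*N)
o*q(n(2, 2)) = 160*(18 + 9*(1/2)) = 160*(18 + 9/2) = 160*(45/2) = 3600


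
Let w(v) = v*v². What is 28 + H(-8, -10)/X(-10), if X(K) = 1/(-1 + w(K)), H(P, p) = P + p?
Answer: 18046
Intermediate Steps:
w(v) = v³
X(K) = 1/(-1 + K³)
28 + H(-8, -10)/X(-10) = 28 + (-8 - 10)/(1/(-1 + (-10)³)) = 28 - 18/1/(-1 - 1000) = 28 - 18/1/(-1001) = 28 - 18/(-1/1001) = 28 - 1001*(-18) = 28 + 18018 = 18046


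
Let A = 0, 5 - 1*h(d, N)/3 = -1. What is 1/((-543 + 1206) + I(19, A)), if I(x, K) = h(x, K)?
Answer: 1/681 ≈ 0.0014684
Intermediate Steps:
h(d, N) = 18 (h(d, N) = 15 - 3*(-1) = 15 + 3 = 18)
I(x, K) = 18
1/((-543 + 1206) + I(19, A)) = 1/((-543 + 1206) + 18) = 1/(663 + 18) = 1/681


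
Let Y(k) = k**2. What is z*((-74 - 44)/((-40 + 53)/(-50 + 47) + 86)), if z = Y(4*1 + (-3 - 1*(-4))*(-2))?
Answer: -1416/245 ≈ -5.7796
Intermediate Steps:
z = 4 (z = (4*1 + (-3 - 1*(-4))*(-2))**2 = (4 + (-3 + 4)*(-2))**2 = (4 + 1*(-2))**2 = (4 - 2)**2 = 2**2 = 4)
z*((-74 - 44)/((-40 + 53)/(-50 + 47) + 86)) = 4*((-74 - 44)/((-40 + 53)/(-50 + 47) + 86)) = 4*(-118/(13/(-3) + 86)) = 4*(-118/(13*(-1/3) + 86)) = 4*(-118/(-13/3 + 86)) = 4*(-118/245/3) = 4*(-118*3/245) = 4*(-354/245) = -1416/245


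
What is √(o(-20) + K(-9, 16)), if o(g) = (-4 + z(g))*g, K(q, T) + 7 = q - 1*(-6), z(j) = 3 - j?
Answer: I*√390 ≈ 19.748*I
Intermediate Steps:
K(q, T) = -1 + q (K(q, T) = -7 + (q - 1*(-6)) = -7 + (q + 6) = -7 + (6 + q) = -1 + q)
o(g) = g*(-1 - g) (o(g) = (-4 + (3 - g))*g = (-1 - g)*g = g*(-1 - g))
√(o(-20) + K(-9, 16)) = √(-1*(-20)*(1 - 20) + (-1 - 9)) = √(-1*(-20)*(-19) - 10) = √(-380 - 10) = √(-390) = I*√390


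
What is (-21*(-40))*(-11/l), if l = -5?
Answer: 1848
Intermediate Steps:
(-21*(-40))*(-11/l) = (-21*(-40))*(-11/(-5)) = 840*(-11*(-1/5)) = 840*(11/5) = 1848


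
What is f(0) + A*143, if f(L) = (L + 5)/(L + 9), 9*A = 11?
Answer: 526/3 ≈ 175.33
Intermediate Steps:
A = 11/9 (A = (1/9)*11 = 11/9 ≈ 1.2222)
f(L) = (5 + L)/(9 + L)
f(0) + A*143 = (5 + 0)/(9 + 0) + (11/9)*143 = 5/9 + 1573/9 = 526/3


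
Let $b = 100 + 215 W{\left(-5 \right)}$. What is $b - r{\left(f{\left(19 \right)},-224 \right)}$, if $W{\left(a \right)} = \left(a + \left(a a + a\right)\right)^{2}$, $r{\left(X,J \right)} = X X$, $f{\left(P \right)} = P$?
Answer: $48114$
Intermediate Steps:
$r{\left(X,J \right)} = X^{2}$
$W{\left(a \right)} = \left(a^{2} + 2 a\right)^{2}$ ($W{\left(a \right)} = \left(a + \left(a^{2} + a\right)\right)^{2} = \left(a + \left(a + a^{2}\right)\right)^{2} = \left(a^{2} + 2 a\right)^{2}$)
$b = 48475$ ($b = 100 + 215 \left(-5\right)^{2} \left(2 - 5\right)^{2} = 100 + 215 \cdot 25 \left(-3\right)^{2} = 100 + 215 \cdot 25 \cdot 9 = 100 + 215 \cdot 225 = 100 + 48375 = 48475$)
$b - r{\left(f{\left(19 \right)},-224 \right)} = 48475 - 19^{2} = 48475 - 361 = 48114$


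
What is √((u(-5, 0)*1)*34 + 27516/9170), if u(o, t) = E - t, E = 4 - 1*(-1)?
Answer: 2*√909214670/4585 ≈ 13.153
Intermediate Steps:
E = 5 (E = 4 + 1 = 5)
u(o, t) = 5 - t
√((u(-5, 0)*1)*34 + 27516/9170) = √(((5 - 1*0)*1)*34 + 27516/9170) = √(((5 + 0)*1)*34 + 27516*(1/9170)) = √((5*1)*34 + 13758/4585) = √(5*34 + 13758/4585) = √(170 + 13758/4585) = √(793208/4585) = 2*√909214670/4585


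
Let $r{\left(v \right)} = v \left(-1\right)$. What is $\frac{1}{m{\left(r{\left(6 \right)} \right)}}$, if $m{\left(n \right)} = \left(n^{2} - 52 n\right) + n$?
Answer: $\frac{1}{342} \approx 0.002924$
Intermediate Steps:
$r{\left(v \right)} = - v$
$m{\left(n \right)} = n^{2} - 51 n$
$\frac{1}{m{\left(r{\left(6 \right)} \right)}} = \frac{1}{\left(-1\right) 6 \left(-51 - 6\right)} = \frac{1}{\left(-6\right) \left(-51 - 6\right)} = \frac{1}{\left(-6\right) \left(-57\right)} = \frac{1}{342}$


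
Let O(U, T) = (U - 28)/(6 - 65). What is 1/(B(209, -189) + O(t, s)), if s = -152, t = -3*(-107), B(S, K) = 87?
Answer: 59/4840 ≈ 0.012190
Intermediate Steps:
t = 321
O(U, T) = 28/59 - U/59 (O(U, T) = (-28 + U)/(-59) = (-28 + U)*(-1/59) = 28/59 - U/59)
1/(B(209, -189) + O(t, s)) = 1/(87 + (28/59 - 1/59*321)) = 1/(87 + (28/59 - 321/59)) = 1/(87 - 293/59) = 1/(4840/59) = 59/4840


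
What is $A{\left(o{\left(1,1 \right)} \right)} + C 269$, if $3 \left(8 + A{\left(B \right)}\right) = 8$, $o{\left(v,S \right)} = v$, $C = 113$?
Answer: $\frac{91175}{3} \approx 30392.0$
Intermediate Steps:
$A{\left(B \right)} = - \frac{16}{3}$ ($A{\left(B \right)} = -8 + \frac{1}{3} \cdot 8 = -8 + \frac{8}{3} = - \frac{16}{3}$)
$A{\left(o{\left(1,1 \right)} \right)} + C 269 = - \frac{16}{3} + 113 \cdot 269 = - \frac{16}{3} + 30397 = \frac{91175}{3}$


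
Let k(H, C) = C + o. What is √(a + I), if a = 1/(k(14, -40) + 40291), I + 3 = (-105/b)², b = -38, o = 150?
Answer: √270405337/7638 ≈ 2.1529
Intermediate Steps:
k(H, C) = 150 + C (k(H, C) = C + 150 = 150 + C)
I = 6693/1444 (I = -3 + (-105/(-38))² = -3 + (-105*(-1/38))² = -3 + (105/38)² = -3 + 11025/1444 = 6693/1444 ≈ 4.6350)
a = 1/40401 (a = 1/((150 - 40) + 40291) = 1/(110 + 40291) = 1/40401 ≈ 2.4752e-5)
√(a + I) = √(1/40401 + 6693/1444) = √(270405337/58339044) = √270405337/7638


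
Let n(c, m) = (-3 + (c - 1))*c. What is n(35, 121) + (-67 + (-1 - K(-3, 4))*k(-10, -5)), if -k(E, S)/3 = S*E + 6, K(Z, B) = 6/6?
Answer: 1354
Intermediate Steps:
K(Z, B) = 1 (K(Z, B) = 6*(⅙) = 1)
k(E, S) = -18 - 3*E*S (k(E, S) = -3*(S*E + 6) = -3*(E*S + 6) = -3*(6 + E*S) = -18 - 3*E*S)
n(c, m) = c*(-4 + c) (n(c, m) = (-3 + (-1 + c))*c = (-4 + c)*c = c*(-4 + c))
n(35, 121) + (-67 + (-1 - K(-3, 4))*k(-10, -5)) = 35*(-4 + 35) + (-67 + (-1 - 1*1)*(-18 - 3*(-10)*(-5))) = 35*31 + (-67 + (-1 - 1)*(-18 - 150)) = 1085 + (-67 - 2*(-168)) = 1085 + (-67 + 336) = 1085 + 269 = 1354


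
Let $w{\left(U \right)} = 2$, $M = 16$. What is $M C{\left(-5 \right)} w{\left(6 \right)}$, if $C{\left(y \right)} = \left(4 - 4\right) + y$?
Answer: $-160$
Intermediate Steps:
$C{\left(y \right)} = y$ ($C{\left(y \right)} = 0 + y = y$)
$M C{\left(-5 \right)} w{\left(6 \right)} = 16 \left(-5\right) 2 = \left(-80\right) 2 = -160$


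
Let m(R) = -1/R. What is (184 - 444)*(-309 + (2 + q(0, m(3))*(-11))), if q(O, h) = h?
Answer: 236600/3 ≈ 78867.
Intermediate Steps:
(184 - 444)*(-309 + (2 + q(0, m(3))*(-11))) = (184 - 444)*(-309 + (2 - 1/3*(-11))) = -260*(-309 + (2 - 1*1/3*(-11))) = -260*(-309 + (2 - 1/3*(-11))) = -260*(-309 + (2 + 11/3)) = -260*(-309 + 17/3) = -260*(-910/3) = 236600/3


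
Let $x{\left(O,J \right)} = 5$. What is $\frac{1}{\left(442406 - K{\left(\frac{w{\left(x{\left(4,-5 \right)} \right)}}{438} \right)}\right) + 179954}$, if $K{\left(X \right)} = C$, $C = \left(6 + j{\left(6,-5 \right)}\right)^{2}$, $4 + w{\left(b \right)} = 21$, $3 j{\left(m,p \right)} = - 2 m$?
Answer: $\frac{1}{622356} \approx 1.6068 \cdot 10^{-6}$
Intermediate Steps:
$j{\left(m,p \right)} = - \frac{2 m}{3}$ ($j{\left(m,p \right)} = \frac{\left(-2\right) m}{3} = - \frac{2 m}{3}$)
$w{\left(b \right)} = 17$ ($w{\left(b \right)} = -4 + 21 = 17$)
$C = 4$ ($C = \left(6 - 4\right)^{2} = 2^{2} = 4$)
$K{\left(X \right)} = 4$
$\frac{1}{\left(442406 - K{\left(\frac{w{\left(x{\left(4,-5 \right)} \right)}}{438} \right)}\right) + 179954} = \frac{1}{\left(442406 - 4\right) + 179954} = \frac{1}{442402 + 179954} = \frac{1}{622356}$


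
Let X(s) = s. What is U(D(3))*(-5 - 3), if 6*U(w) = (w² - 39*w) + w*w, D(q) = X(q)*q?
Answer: 252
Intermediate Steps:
D(q) = q² (D(q) = q*q = q²)
U(w) = -13*w/2 + w²/3 (U(w) = ((w² - 39*w) + w*w)/6 = ((w² - 39*w) + w²)/6 = (-39*w + 2*w²)/6 = -13*w/2 + w²/3)
U(D(3))*(-5 - 3) = ((⅙)*3²*(-39 + 2*3²))*(-5 - 3) = ((⅙)*9*(-39 + 2*9))*(-8) = ((⅙)*9*(-39 + 18))*(-8) = ((⅙)*9*(-21))*(-8) = -63/2*(-8) = 252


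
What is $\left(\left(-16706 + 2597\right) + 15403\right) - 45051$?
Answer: $-43757$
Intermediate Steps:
$\left(\left(-16706 + 2597\right) + 15403\right) - 45051 = \left(-14109 + 15403\right) - 45051 = 1294 - 45051 = -43757$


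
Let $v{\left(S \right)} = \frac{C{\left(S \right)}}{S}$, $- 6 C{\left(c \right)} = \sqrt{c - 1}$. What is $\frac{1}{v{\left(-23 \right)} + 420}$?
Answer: $\frac{333270}{139973401} - \frac{23 i \sqrt{6}}{279946802} \approx 0.002381 - 2.0125 \cdot 10^{-7} i$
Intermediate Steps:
$C{\left(c \right)} = - \frac{\sqrt{-1 + c}}{6}$ ($C{\left(c \right)} = - \frac{\sqrt{c - 1}}{6} = - \frac{\sqrt{-1 + c}}{6}$)
$v{\left(S \right)} = - \frac{\sqrt{-1 + S}}{6 S}$ ($v{\left(S \right)} = \frac{\left(- \frac{1}{6}\right) \sqrt{-1 + S}}{S} = - \frac{\sqrt{-1 + S}}{6 S}$)
$\frac{1}{v{\left(-23 \right)} + 420} = \frac{1}{- \frac{\sqrt{-1 - 23}}{6 \left(-23\right)} + 420} = \frac{1}{\left(- \frac{1}{6}\right) \left(- \frac{1}{23}\right) \sqrt{-24} + 420} = \frac{1}{\left(- \frac{1}{6}\right) \left(- \frac{1}{23}\right) 2 i \sqrt{6} + 420} = \frac{1}{\frac{i \sqrt{6}}{69} + 420} = \frac{1}{420 + \frac{i \sqrt{6}}{69}}$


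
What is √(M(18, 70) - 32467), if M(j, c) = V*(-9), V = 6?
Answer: I*√32521 ≈ 180.34*I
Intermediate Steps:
M(j, c) = -54 (M(j, c) = 6*(-9) = -54)
√(M(18, 70) - 32467) = √(-54 - 32467) = √(-32521) = I*√32521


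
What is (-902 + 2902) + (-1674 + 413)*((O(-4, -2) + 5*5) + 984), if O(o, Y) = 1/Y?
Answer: -2539437/2 ≈ -1.2697e+6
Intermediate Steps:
O(o, Y) = 1/Y
(-902 + 2902) + (-1674 + 413)*((O(-4, -2) + 5*5) + 984) = (-902 + 2902) + (-1674 + 413)*((1/(-2) + 5*5) + 984) = 2000 - 1261*((-1/2 + 25) + 984) = 2000 - 1261*(49/2 + 984) = 2000 - 1261*2017/2 = 2000 - 2543437/2 = -2539437/2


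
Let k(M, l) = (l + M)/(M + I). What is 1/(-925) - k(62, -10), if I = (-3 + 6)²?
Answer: -48171/65675 ≈ -0.73348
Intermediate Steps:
I = 9 (I = 3² = 9)
k(M, l) = (M + l)/(9 + M) (k(M, l) = (l + M)/(M + 9) = (M + l)/(9 + M))
1/(-925) - k(62, -10) = 1/(-925) - (62 - 10)/(9 + 62) = -1/925 - 52/71 = -48171/65675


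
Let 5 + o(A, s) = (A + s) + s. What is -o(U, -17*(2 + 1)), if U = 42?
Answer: 65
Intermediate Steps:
o(A, s) = -5 + A + 2*s (o(A, s) = -5 + ((A + s) + s) = -5 + (A + 2*s) = -5 + A + 2*s)
-o(U, -17*(2 + 1)) = -(-5 + 42 + 2*(-17*(2 + 1))) = -(-5 + 42 + 2*(-17*3)) = -(-5 + 42 + 2*(-51)) = -(-5 + 42 - 102) = -1*(-65) = 65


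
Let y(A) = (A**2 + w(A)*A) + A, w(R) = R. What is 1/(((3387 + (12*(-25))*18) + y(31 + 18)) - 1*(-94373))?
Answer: 1/97211 ≈ 1.0287e-5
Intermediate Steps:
y(A) = A + 2*A**2 (y(A) = (A**2 + A*A) + A = (A**2 + A**2) + A = 2*A**2 + A = A + 2*A**2)
1/(((3387 + (12*(-25))*18) + y(31 + 18)) - 1*(-94373)) = 1/(((3387 + (12*(-25))*18) + (31 + 18)*(1 + 2*(31 + 18))) - 1*(-94373)) = 1/(((3387 - 300*18) + 49*(1 + 2*49)) + 94373) = 1/(((3387 - 5400) + 49*(1 + 98)) + 94373) = 1/((-2013 + 49*99) + 94373) = 1/((-2013 + 4851) + 94373) = 1/(2838 + 94373) = 1/97211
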